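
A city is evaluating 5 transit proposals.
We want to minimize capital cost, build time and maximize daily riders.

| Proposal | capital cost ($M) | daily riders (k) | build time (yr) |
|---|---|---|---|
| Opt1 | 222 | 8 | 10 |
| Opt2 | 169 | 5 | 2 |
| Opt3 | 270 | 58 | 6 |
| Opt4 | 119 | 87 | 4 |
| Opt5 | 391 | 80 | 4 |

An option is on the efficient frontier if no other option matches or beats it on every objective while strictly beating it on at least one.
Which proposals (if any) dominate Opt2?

none

Opt1: worse on capital cost (222 vs 169).
Opt3: worse on capital cost (270 vs 169).
Opt4: worse on build time (4 vs 2).
Opt5: worse on capital cost (391 vs 169).
No option dominates Opt2.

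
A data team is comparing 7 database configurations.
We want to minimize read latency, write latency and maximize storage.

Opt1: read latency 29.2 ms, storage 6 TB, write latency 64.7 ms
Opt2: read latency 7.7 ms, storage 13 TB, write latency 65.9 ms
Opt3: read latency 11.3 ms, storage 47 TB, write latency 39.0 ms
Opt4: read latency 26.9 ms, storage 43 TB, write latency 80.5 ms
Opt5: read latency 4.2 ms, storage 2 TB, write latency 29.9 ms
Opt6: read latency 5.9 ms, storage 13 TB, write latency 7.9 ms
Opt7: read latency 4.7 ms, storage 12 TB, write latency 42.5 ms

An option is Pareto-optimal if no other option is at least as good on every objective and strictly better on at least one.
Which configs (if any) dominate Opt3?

none

Opt1: worse on read latency (29.2 vs 11.3).
Opt2: worse on storage (13 vs 47).
Opt4: worse on read latency (26.9 vs 11.3).
Opt5: worse on storage (2 vs 47).
Opt6: worse on storage (13 vs 47).
Opt7: worse on storage (12 vs 47).
No option dominates Opt3.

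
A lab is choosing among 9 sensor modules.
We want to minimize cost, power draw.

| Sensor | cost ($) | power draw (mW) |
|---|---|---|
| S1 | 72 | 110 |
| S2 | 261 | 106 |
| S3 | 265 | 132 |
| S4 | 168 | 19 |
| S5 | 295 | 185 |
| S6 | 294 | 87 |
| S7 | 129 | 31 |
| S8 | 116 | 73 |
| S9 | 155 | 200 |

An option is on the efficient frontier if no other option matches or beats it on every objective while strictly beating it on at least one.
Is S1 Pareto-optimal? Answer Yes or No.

Yes

S2: worse on cost (261 vs 72).
S3: worse on cost (265 vs 72).
S4: worse on cost (168 vs 72).
S5: worse on cost (295 vs 72).
S6: worse on cost (294 vs 72).
S7: worse on cost (129 vs 72).
S8: worse on cost (116 vs 72).
S9: worse on cost (155 vs 72).
No option is at least as good as S1 on every objective and strictly better on one.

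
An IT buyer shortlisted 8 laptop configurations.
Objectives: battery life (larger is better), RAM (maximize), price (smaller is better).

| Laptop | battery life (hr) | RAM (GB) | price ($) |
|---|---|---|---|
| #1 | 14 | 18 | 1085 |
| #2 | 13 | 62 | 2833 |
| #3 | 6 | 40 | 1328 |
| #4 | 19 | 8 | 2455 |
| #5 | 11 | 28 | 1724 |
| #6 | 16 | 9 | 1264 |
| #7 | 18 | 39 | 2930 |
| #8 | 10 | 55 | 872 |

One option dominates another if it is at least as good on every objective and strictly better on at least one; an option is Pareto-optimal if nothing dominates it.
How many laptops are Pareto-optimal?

#1: not dominated.
#2: not dominated (best RAM).
#3: dominated by #8 (battery life 10≥6, RAM 55≥40, price 872≤1328).
#4: not dominated (best battery life).
#5: not dominated.
#6: not dominated.
#7: not dominated.
#8: not dominated (best price).
Pareto-optimal: #1, #2, #4, #5, #6, #7, #8 → 7.

7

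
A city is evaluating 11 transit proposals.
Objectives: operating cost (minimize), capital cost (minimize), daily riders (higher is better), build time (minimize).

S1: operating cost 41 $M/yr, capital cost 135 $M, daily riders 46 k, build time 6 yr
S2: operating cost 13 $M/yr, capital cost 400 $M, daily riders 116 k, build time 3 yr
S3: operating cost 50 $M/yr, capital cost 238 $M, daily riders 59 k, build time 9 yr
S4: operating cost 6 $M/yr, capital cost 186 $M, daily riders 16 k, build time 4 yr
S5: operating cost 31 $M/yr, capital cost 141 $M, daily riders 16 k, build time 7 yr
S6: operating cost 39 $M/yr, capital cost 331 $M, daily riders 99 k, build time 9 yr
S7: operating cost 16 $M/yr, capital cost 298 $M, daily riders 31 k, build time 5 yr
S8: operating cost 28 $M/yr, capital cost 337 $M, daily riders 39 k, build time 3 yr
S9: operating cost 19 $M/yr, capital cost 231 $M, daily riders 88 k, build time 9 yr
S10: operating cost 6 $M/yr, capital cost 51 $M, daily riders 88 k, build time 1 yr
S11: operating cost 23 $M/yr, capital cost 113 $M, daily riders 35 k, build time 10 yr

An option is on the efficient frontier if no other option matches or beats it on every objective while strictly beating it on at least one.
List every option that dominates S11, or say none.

S10: operating cost 6≤23, capital cost 51≤113, daily riders 88≥35, build time 1≤10 — dominates S11.
Others (S1, S2, S3, S4, S5, S6, S7, S8, S9) are each worse than S11 on at least one objective.

S10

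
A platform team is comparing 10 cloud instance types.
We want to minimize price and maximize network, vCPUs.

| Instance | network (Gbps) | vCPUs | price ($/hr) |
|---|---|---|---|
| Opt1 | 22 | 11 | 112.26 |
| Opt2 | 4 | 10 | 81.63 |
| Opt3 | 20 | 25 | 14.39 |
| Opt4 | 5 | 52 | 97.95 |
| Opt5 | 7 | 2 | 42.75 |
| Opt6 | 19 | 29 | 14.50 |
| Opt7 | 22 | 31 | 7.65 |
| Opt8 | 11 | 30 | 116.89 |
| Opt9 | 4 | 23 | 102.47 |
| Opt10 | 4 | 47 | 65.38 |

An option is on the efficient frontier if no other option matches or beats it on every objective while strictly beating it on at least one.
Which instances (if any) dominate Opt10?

Opt1: worse on vCPUs (11 vs 47).
Opt2: worse on vCPUs (10 vs 47).
Opt3: worse on vCPUs (25 vs 47).
Opt4: worse on price (97.95 vs 65.38).
Opt5: worse on vCPUs (2 vs 47).
Opt6: worse on vCPUs (29 vs 47).
Opt7: worse on vCPUs (31 vs 47).
Opt8: worse on vCPUs (30 vs 47).
Opt9: worse on vCPUs (23 vs 47).
No option dominates Opt10.

none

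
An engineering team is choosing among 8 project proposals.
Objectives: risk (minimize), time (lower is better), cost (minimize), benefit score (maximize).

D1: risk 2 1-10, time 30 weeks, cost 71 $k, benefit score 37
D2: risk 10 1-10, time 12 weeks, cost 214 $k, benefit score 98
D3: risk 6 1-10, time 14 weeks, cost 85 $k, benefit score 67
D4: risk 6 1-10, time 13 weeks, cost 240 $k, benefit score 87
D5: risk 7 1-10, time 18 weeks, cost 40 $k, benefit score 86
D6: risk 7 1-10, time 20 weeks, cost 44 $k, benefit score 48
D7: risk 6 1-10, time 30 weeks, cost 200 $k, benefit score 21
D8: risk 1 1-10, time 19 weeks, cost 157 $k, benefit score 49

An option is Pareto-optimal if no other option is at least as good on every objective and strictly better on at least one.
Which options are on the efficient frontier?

D1, D2, D3, D4, D5, D8

D1: not dominated.
D2: not dominated (best time).
D3: not dominated.
D4: not dominated.
D5: not dominated (best cost).
D6: dominated by D5 (risk 7≤7, time 18≤20, cost 40≤44, benefit score 86≥48).
D7: dominated by D1 (risk 2≤6, time 30≤30, cost 71≤200, benefit score 37≥21).
D8: not dominated (best risk).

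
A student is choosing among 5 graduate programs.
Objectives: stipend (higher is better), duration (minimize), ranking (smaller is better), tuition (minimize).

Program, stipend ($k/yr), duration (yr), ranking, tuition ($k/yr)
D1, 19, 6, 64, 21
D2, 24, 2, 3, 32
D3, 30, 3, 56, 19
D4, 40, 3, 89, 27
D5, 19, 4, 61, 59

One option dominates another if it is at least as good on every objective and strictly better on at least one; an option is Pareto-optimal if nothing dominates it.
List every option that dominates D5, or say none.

D2: stipend 24≥19, duration 2≤4, ranking 3≤61, tuition 32≤59 — dominates D5.
D3: stipend 30≥19, duration 3≤4, ranking 56≤61, tuition 19≤59 — dominates D5.
Others (D1, D4) are each worse than D5 on at least one objective.

D2, D3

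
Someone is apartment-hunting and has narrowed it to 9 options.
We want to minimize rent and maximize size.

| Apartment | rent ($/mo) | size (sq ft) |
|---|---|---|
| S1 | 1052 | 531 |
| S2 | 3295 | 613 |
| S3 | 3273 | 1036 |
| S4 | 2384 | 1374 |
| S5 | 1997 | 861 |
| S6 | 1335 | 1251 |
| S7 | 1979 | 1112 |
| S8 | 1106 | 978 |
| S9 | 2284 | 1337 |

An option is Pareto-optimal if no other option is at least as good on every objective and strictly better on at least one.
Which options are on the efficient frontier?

S1, S4, S6, S8, S9

S1: not dominated (best rent).
S2: dominated by S3 (rent 3273≤3295, size 1036≥613).
S3: dominated by S4 (rent 2384≤3273, size 1374≥1036).
S4: not dominated (best size).
S5: dominated by S6 (rent 1335≤1997, size 1251≥861).
S6: not dominated.
S7: dominated by S6 (rent 1335≤1979, size 1251≥1112).
S8: not dominated.
S9: not dominated.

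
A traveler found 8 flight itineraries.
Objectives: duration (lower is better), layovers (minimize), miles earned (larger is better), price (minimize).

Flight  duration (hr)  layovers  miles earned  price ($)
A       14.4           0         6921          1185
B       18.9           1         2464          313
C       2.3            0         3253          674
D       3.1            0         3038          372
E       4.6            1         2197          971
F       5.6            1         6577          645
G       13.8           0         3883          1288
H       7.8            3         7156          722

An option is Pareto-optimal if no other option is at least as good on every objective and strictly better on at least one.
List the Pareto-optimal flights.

A, B, C, D, F, G, H

A: not dominated.
B: not dominated (best price).
C: not dominated (best duration).
D: not dominated.
E: dominated by C (duration 2.3≤4.6, layovers 0≤1, miles earned 3253≥2197, price 674≤971).
F: not dominated.
G: not dominated.
H: not dominated (best miles earned).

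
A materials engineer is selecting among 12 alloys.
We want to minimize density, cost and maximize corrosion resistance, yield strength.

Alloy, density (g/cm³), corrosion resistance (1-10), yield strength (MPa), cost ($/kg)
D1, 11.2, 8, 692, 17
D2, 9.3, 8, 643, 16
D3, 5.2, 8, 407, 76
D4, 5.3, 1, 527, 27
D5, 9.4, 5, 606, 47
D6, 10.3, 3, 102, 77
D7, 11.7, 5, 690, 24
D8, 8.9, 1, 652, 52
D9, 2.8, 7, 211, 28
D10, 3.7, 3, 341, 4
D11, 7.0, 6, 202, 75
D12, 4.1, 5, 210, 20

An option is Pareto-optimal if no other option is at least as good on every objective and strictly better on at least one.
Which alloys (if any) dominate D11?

D9: density 2.8≤7.0, corrosion resistance 7≥6, yield strength 211≥202, cost 28≤75 — dominates D11.
Others (D1, D2, D3, D4, D5, D6, D7, D8, D10, D12) are each worse than D11 on at least one objective.

D9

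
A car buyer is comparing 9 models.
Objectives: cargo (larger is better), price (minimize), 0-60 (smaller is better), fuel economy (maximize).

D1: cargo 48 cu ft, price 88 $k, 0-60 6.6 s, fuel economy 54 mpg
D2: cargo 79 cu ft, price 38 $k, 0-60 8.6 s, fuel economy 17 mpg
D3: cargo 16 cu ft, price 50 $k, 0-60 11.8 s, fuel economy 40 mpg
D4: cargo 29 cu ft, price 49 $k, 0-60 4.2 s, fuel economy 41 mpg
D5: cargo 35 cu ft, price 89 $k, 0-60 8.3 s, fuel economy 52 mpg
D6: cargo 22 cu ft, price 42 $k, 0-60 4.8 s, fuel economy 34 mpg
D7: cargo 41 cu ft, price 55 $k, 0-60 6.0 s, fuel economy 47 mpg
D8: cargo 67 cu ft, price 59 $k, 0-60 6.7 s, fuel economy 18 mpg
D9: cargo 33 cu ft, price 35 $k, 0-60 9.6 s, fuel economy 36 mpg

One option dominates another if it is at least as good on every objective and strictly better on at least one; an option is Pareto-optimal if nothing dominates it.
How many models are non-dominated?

D1: not dominated (best fuel economy).
D2: not dominated (best cargo).
D3: dominated by D4 (cargo 29≥16, price 49≤50, 0-60 4.2≤11.8, fuel economy 41≥40).
D4: not dominated (best 0-60).
D5: dominated by D1 (cargo 48≥35, price 88≤89, 0-60 6.6≤8.3, fuel economy 54≥52).
D6: not dominated.
D7: not dominated.
D8: not dominated.
D9: not dominated (best price).
Pareto-optimal: D1, D2, D4, D6, D7, D8, D9 → 7.

7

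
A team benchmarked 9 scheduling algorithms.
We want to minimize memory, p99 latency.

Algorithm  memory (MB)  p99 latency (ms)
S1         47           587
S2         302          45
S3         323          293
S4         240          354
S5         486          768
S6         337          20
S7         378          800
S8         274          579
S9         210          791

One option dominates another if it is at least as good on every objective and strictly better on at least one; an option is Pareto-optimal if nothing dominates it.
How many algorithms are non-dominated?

S1: not dominated (best memory).
S2: not dominated.
S3: dominated by S2 (memory 302≤323, p99 latency 45≤293).
S4: not dominated.
S5: dominated by S1 (memory 47≤486, p99 latency 587≤768).
S6: not dominated (best p99 latency).
S7: dominated by S1 (memory 47≤378, p99 latency 587≤800).
S8: dominated by S4 (memory 240≤274, p99 latency 354≤579).
S9: dominated by S1 (memory 47≤210, p99 latency 587≤791).
Pareto-optimal: S1, S2, S4, S6 → 4.

4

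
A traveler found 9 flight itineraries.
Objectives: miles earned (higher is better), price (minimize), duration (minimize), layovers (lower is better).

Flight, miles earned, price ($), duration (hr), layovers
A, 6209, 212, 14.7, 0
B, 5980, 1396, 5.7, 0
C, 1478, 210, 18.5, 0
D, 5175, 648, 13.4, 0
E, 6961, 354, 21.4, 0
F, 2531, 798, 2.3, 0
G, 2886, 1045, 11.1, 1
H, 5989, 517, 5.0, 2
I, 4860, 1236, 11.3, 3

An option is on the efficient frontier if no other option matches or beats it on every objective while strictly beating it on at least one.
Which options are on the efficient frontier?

A: not dominated.
B: not dominated.
C: not dominated (best price).
D: not dominated.
E: not dominated (best miles earned).
F: not dominated (best duration).
G: not dominated.
H: not dominated.
I: dominated by H (miles earned 5989≥4860, price 517≤1236, duration 5.0≤11.3, layovers 2≤3).

A, B, C, D, E, F, G, H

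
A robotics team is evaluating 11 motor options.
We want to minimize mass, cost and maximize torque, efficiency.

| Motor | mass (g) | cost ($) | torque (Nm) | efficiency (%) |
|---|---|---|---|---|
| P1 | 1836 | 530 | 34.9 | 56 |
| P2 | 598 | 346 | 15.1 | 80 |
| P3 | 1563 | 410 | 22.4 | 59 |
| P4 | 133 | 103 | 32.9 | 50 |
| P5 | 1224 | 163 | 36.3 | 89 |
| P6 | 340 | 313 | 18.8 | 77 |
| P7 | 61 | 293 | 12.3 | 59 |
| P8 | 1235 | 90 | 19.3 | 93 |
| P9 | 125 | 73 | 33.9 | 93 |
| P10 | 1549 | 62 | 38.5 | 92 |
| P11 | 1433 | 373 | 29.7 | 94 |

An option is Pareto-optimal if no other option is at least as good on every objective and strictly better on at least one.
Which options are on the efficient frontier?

P1: dominated by P5 (mass 1224≤1836, cost 163≤530, torque 36.3≥34.9, efficiency 89≥56).
P2: dominated by P9 (mass 125≤598, cost 73≤346, torque 33.9≥15.1, efficiency 93≥80).
P3: dominated by P5 (mass 1224≤1563, cost 163≤410, torque 36.3≥22.4, efficiency 89≥59).
P4: dominated by P9 (mass 125≤133, cost 73≤103, torque 33.9≥32.9, efficiency 93≥50).
P5: not dominated.
P6: dominated by P9 (mass 125≤340, cost 73≤313, torque 33.9≥18.8, efficiency 93≥77).
P7: not dominated (best mass).
P8: dominated by P9 (mass 125≤1235, cost 73≤90, torque 33.9≥19.3, efficiency 93≥93).
P9: not dominated.
P10: not dominated (best cost).
P11: not dominated (best efficiency).

P5, P7, P9, P10, P11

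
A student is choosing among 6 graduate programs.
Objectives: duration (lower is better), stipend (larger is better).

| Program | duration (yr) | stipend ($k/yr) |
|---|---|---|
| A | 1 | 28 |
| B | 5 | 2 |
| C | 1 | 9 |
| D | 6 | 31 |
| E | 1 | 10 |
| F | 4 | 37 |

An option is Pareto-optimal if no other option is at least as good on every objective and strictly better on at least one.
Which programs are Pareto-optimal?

A: not dominated.
B: dominated by A (duration 1≤5, stipend 28≥2).
C: dominated by A (duration 1≤1, stipend 28≥9).
D: dominated by F (duration 4≤6, stipend 37≥31).
E: dominated by A (duration 1≤1, stipend 28≥10).
F: not dominated (best stipend).

A, F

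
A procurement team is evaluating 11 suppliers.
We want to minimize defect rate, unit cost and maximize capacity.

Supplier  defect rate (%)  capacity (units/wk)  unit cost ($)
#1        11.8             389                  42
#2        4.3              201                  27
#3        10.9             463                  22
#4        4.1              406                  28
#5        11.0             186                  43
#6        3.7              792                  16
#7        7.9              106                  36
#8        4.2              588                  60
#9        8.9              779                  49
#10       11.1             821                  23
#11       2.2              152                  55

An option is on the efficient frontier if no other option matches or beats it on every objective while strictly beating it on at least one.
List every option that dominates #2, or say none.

#6: defect rate 3.7≤4.3, capacity 792≥201, unit cost 16≤27 — dominates #2.
Others (#1, #3, #4, #5, #7, #8, #9, #10, #11) are each worse than #2 on at least one objective.

#6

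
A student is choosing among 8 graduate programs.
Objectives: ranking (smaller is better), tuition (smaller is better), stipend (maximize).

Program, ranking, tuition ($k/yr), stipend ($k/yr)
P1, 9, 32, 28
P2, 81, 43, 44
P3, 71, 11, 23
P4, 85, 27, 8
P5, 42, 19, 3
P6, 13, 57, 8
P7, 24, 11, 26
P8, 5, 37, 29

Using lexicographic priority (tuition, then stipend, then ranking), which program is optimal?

P7

First minimize tuition: best is 11, kept {P3, P7}.
Then maximize stipend: best is 26, kept {P7}.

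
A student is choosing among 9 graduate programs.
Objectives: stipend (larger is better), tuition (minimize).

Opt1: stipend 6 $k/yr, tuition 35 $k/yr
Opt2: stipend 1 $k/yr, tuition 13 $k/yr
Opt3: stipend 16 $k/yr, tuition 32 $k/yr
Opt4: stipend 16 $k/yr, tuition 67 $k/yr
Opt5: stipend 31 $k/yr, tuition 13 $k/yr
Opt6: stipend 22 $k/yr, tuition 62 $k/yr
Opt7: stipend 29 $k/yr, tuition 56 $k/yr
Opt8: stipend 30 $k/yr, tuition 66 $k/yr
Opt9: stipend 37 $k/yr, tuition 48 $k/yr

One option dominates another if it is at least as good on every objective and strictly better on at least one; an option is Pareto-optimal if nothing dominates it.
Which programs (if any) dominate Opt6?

Opt5, Opt7, Opt9

Opt5: stipend 31≥22, tuition 13≤62 — dominates Opt6.
Opt7: stipend 29≥22, tuition 56≤62 — dominates Opt6.
Opt9: stipend 37≥22, tuition 48≤62 — dominates Opt6.
Others (Opt1, Opt2, Opt3, Opt4, Opt8) are each worse than Opt6 on at least one objective.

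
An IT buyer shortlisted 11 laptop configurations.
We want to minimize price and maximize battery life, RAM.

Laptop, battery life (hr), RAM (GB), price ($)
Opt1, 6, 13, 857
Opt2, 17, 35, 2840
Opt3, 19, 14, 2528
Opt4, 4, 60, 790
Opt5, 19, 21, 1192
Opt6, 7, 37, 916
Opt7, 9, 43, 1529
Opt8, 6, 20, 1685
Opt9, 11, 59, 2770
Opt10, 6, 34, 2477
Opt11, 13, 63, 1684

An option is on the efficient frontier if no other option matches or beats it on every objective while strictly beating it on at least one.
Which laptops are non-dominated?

Opt1: not dominated.
Opt2: not dominated.
Opt3: dominated by Opt5 (battery life 19≥19, RAM 21≥14, price 1192≤2528).
Opt4: not dominated (best price).
Opt5: not dominated.
Opt6: not dominated.
Opt7: not dominated.
Opt8: dominated by Opt5 (battery life 19≥6, RAM 21≥20, price 1192≤1685).
Opt9: dominated by Opt11 (battery life 13≥11, RAM 63≥59, price 1684≤2770).
Opt10: dominated by Opt6 (battery life 7≥6, RAM 37≥34, price 916≤2477).
Opt11: not dominated (best RAM).

Opt1, Opt2, Opt4, Opt5, Opt6, Opt7, Opt11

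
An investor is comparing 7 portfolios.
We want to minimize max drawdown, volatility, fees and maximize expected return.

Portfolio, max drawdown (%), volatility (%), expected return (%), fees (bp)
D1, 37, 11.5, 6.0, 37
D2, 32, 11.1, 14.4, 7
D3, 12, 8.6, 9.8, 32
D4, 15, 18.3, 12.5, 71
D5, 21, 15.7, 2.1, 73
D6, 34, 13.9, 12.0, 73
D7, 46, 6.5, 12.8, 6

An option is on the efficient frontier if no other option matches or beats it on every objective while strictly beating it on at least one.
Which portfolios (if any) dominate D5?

D3: max drawdown 12≤21, volatility 8.6≤15.7, expected return 9.8≥2.1, fees 32≤73 — dominates D5.
Others (D1, D2, D4, D6, D7) are each worse than D5 on at least one objective.

D3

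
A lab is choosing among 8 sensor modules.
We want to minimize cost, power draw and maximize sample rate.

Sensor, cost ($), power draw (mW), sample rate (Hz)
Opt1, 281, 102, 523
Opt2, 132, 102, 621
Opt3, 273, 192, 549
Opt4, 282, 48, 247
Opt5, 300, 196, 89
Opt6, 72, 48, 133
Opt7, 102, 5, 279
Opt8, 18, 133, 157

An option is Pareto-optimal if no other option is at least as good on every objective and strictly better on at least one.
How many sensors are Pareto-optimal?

4

Opt1: dominated by Opt2 (cost 132≤281, power draw 102≤102, sample rate 621≥523).
Opt2: not dominated (best sample rate).
Opt3: dominated by Opt2 (cost 132≤273, power draw 102≤192, sample rate 621≥549).
Opt4: dominated by Opt7 (cost 102≤282, power draw 5≤48, sample rate 279≥247).
Opt5: dominated by Opt1 (cost 281≤300, power draw 102≤196, sample rate 523≥89).
Opt6: not dominated.
Opt7: not dominated (best power draw).
Opt8: not dominated (best cost).
Pareto-optimal: Opt2, Opt6, Opt7, Opt8 → 4.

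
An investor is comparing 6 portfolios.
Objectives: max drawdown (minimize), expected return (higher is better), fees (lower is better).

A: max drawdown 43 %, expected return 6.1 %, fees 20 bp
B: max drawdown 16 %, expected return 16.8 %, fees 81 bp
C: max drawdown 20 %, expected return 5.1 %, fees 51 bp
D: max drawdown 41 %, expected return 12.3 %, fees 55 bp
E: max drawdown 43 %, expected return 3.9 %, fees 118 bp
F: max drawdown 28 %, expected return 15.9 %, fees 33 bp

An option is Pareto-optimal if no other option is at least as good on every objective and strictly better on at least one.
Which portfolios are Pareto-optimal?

A, B, C, F

A: not dominated (best fees).
B: not dominated (best max drawdown).
C: not dominated.
D: dominated by F (max drawdown 28≤41, expected return 15.9≥12.3, fees 33≤55).
E: dominated by A (max drawdown 43≤43, expected return 6.1≥3.9, fees 20≤118).
F: not dominated.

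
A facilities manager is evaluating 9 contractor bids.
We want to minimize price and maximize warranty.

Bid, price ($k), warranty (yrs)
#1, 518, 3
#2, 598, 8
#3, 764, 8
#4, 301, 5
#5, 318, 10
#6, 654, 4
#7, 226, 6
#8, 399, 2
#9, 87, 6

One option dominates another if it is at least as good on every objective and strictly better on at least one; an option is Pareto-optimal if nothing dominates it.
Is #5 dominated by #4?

No

#4 vs #5: #4 is worse on warranty (5 vs 10), so it does not dominate #5.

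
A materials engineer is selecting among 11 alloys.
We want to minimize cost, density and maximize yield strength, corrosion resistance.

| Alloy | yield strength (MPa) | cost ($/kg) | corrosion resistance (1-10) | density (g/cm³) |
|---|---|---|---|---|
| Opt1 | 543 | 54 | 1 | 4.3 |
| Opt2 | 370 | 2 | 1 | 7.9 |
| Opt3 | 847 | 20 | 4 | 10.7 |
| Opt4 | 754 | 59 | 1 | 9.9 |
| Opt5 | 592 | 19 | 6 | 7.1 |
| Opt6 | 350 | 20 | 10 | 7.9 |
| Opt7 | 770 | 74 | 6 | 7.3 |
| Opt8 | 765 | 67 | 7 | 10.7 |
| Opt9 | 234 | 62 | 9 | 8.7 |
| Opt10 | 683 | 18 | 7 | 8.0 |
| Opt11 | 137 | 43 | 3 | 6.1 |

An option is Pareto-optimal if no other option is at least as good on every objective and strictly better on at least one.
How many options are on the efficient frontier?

10

Opt1: not dominated (best density).
Opt2: not dominated (best cost).
Opt3: not dominated (best yield strength).
Opt4: not dominated.
Opt5: not dominated.
Opt6: not dominated (best corrosion resistance).
Opt7: not dominated.
Opt8: not dominated.
Opt9: dominated by Opt6 (yield strength 350≥234, cost 20≤62, corrosion resistance 10≥9, density 7.9≤8.7).
Opt10: not dominated.
Opt11: not dominated.
Pareto-optimal: Opt1, Opt2, Opt3, Opt4, Opt5, Opt6, Opt7, Opt8, Opt10, Opt11 → 10.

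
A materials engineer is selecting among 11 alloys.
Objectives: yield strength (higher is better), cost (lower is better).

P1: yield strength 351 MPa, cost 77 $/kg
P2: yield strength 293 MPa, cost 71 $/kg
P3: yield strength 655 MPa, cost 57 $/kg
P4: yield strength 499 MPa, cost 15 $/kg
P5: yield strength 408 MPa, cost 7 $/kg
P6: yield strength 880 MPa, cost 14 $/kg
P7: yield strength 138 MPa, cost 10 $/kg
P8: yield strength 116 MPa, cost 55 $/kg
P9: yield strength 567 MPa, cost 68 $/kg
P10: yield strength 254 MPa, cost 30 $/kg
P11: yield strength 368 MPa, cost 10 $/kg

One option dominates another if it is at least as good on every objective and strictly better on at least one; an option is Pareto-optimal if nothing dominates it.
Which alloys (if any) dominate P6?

P1: worse on yield strength (351 vs 880).
P2: worse on yield strength (293 vs 880).
P3: worse on yield strength (655 vs 880).
P4: worse on yield strength (499 vs 880).
P5: worse on yield strength (408 vs 880).
P7: worse on yield strength (138 vs 880).
P8: worse on yield strength (116 vs 880).
P9: worse on yield strength (567 vs 880).
P10: worse on yield strength (254 vs 880).
P11: worse on yield strength (368 vs 880).
No option dominates P6.

none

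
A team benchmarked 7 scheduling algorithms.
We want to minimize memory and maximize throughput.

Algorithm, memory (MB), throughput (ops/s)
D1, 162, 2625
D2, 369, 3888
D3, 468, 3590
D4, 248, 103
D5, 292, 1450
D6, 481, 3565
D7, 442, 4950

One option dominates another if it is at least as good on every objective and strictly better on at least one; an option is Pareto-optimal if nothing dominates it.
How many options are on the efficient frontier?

D1: not dominated (best memory).
D2: not dominated.
D3: dominated by D2 (memory 369≤468, throughput 3888≥3590).
D4: dominated by D1 (memory 162≤248, throughput 2625≥103).
D5: dominated by D1 (memory 162≤292, throughput 2625≥1450).
D6: dominated by D2 (memory 369≤481, throughput 3888≥3565).
D7: not dominated (best throughput).
Pareto-optimal: D1, D2, D7 → 3.

3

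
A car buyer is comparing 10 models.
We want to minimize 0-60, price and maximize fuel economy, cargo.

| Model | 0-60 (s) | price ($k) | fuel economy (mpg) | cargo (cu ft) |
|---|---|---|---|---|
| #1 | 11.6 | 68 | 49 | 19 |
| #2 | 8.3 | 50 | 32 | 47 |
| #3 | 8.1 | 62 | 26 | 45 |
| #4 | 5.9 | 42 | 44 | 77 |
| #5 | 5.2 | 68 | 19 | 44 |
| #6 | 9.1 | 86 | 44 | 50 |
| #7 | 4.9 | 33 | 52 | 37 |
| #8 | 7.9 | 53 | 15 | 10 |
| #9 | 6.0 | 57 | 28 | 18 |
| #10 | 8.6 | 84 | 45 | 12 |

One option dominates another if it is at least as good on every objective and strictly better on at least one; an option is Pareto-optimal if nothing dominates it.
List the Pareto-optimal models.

#1: dominated by #7 (0-60 4.9≤11.6, price 33≤68, fuel economy 52≥49, cargo 37≥19).
#2: dominated by #4 (0-60 5.9≤8.3, price 42≤50, fuel economy 44≥32, cargo 77≥47).
#3: dominated by #4 (0-60 5.9≤8.1, price 42≤62, fuel economy 44≥26, cargo 77≥45).
#4: not dominated (best cargo).
#5: not dominated.
#6: dominated by #4 (0-60 5.9≤9.1, price 42≤86, fuel economy 44≥44, cargo 77≥50).
#7: not dominated (best 0-60).
#8: dominated by #4 (0-60 5.9≤7.9, price 42≤53, fuel economy 44≥15, cargo 77≥10).
#9: dominated by #4 (0-60 5.9≤6.0, price 42≤57, fuel economy 44≥28, cargo 77≥18).
#10: dominated by #7 (0-60 4.9≤8.6, price 33≤84, fuel economy 52≥45, cargo 37≥12).

#4, #5, #7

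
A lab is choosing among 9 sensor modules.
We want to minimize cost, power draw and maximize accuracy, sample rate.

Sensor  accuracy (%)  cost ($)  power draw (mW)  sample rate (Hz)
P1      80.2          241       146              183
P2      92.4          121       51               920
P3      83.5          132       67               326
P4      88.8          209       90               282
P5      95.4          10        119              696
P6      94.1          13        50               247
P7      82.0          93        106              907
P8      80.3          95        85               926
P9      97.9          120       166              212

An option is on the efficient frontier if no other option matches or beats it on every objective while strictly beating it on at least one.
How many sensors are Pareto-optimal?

6

P1: dominated by P2 (accuracy 92.4≥80.2, cost 121≤241, power draw 51≤146, sample rate 920≥183).
P2: not dominated.
P3: dominated by P2 (accuracy 92.4≥83.5, cost 121≤132, power draw 51≤67, sample rate 920≥326).
P4: dominated by P2 (accuracy 92.4≥88.8, cost 121≤209, power draw 51≤90, sample rate 920≥282).
P5: not dominated (best cost).
P6: not dominated (best power draw).
P7: not dominated.
P8: not dominated (best sample rate).
P9: not dominated (best accuracy).
Pareto-optimal: P2, P5, P6, P7, P8, P9 → 6.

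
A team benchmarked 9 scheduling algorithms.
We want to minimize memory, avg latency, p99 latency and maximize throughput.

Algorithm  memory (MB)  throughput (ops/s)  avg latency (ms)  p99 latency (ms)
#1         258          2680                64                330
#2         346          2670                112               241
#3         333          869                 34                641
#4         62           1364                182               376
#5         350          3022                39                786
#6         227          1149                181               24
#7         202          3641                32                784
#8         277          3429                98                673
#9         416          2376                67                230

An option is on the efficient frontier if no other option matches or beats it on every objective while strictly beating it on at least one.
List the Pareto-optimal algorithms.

#1: not dominated.
#2: not dominated.
#3: not dominated.
#4: not dominated (best memory).
#5: dominated by #7 (memory 202≤350, throughput 3641≥3022, avg latency 32≤39, p99 latency 784≤786).
#6: not dominated (best p99 latency).
#7: not dominated (best throughput).
#8: not dominated.
#9: not dominated.

#1, #2, #3, #4, #6, #7, #8, #9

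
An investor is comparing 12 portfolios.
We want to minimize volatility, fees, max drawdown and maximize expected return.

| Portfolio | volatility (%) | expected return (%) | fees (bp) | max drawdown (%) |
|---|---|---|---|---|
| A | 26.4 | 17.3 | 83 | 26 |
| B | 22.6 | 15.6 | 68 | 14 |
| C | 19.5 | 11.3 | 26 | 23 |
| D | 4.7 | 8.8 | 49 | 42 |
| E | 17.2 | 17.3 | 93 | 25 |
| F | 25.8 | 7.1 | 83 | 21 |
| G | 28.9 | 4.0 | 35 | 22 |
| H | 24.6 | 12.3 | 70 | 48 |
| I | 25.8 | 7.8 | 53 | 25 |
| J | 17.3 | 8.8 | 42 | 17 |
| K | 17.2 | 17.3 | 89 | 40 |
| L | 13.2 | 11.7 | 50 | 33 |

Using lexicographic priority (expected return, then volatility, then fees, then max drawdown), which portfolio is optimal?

First maximize expected return: best is 17.3, kept {A, E, K}.
Then minimize volatility: best is 17.2, kept {E, K}.
Then minimize fees: best is 89, kept {K}.

K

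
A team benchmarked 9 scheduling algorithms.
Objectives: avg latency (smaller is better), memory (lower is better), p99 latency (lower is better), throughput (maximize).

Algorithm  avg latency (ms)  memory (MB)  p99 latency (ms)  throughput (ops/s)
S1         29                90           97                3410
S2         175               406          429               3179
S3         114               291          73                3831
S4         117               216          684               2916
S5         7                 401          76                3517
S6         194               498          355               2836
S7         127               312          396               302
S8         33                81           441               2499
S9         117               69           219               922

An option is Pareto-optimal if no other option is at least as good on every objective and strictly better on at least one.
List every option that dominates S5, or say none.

none

S1: worse on avg latency (29 vs 7).
S2: worse on avg latency (175 vs 7).
S3: worse on avg latency (114 vs 7).
S4: worse on avg latency (117 vs 7).
S6: worse on avg latency (194 vs 7).
S7: worse on avg latency (127 vs 7).
S8: worse on avg latency (33 vs 7).
S9: worse on avg latency (117 vs 7).
No option dominates S5.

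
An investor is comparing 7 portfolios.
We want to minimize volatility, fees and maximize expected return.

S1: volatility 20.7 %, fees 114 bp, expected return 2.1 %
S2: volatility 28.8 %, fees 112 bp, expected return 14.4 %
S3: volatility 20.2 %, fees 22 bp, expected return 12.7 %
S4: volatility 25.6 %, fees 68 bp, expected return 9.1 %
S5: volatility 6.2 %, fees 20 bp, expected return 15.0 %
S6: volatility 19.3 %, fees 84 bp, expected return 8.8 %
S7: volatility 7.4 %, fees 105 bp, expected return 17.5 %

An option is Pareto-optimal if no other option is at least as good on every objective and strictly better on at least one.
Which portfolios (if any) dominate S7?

none

S1: worse on volatility (20.7 vs 7.4).
S2: worse on volatility (28.8 vs 7.4).
S3: worse on volatility (20.2 vs 7.4).
S4: worse on volatility (25.6 vs 7.4).
S5: worse on expected return (15.0 vs 17.5).
S6: worse on volatility (19.3 vs 7.4).
No option dominates S7.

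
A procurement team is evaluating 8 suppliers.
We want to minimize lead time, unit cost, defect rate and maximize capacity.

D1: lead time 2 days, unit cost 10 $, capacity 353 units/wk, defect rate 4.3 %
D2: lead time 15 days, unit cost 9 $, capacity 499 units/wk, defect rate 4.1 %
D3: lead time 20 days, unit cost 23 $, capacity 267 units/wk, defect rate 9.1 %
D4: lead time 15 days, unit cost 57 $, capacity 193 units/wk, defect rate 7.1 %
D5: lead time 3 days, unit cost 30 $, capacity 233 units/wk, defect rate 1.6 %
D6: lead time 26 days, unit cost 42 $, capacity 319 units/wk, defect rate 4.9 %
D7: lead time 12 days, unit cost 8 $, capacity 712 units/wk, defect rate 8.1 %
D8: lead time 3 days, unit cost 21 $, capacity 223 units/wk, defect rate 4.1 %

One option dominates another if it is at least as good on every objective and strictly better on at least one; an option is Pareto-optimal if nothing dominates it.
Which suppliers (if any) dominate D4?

D1, D2, D5, D8

D1: lead time 2≤15, unit cost 10≤57, capacity 353≥193, defect rate 4.3≤7.1 — dominates D4.
D2: lead time 15≤15, unit cost 9≤57, capacity 499≥193, defect rate 4.1≤7.1 — dominates D4.
D5: lead time 3≤15, unit cost 30≤57, capacity 233≥193, defect rate 1.6≤7.1 — dominates D4.
D8: lead time 3≤15, unit cost 21≤57, capacity 223≥193, defect rate 4.1≤7.1 — dominates D4.
Others (D3, D6, D7) are each worse than D4 on at least one objective.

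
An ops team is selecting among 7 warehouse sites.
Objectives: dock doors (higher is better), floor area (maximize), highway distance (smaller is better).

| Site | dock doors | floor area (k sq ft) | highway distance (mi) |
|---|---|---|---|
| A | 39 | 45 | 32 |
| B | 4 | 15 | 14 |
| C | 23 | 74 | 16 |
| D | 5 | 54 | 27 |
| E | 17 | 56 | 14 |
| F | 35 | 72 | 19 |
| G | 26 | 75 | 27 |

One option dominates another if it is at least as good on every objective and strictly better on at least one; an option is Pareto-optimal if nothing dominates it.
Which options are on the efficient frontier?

A, C, E, F, G

A: not dominated (best dock doors).
B: dominated by E (dock doors 17≥4, floor area 56≥15, highway distance 14≤14).
C: not dominated.
D: dominated by C (dock doors 23≥5, floor area 74≥54, highway distance 16≤27).
E: not dominated.
F: not dominated.
G: not dominated (best floor area).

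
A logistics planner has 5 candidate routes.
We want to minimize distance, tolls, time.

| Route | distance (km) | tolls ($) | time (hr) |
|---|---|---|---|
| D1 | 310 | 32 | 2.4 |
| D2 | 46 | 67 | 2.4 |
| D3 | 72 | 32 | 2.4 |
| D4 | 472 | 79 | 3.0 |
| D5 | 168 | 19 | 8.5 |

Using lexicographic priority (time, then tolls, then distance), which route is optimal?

First minimize time: best is 2.4, kept {D1, D2, D3}.
Then minimize tolls: best is 32, kept {D1, D3}.
Then minimize distance: best is 72, kept {D3}.

D3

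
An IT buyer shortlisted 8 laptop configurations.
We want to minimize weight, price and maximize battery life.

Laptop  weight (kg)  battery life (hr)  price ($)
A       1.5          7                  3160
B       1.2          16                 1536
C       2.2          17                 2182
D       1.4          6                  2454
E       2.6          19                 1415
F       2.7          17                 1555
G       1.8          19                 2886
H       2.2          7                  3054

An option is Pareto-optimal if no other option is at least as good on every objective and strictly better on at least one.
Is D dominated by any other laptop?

Yes

B vs D: weight 1.2≤1.4, battery life 16≥6, price 1536≤2454 — B is at least as good on every objective and strictly better on at least one, so B dominates D.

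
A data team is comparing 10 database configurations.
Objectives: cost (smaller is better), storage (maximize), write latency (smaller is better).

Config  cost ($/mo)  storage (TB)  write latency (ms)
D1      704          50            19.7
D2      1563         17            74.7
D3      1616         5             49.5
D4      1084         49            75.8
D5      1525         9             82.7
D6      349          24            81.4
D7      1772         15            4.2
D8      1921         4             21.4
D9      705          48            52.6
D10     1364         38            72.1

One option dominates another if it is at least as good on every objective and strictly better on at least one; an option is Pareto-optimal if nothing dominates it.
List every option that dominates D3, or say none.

D1: cost 704≤1616, storage 50≥5, write latency 19.7≤49.5 — dominates D3.
Others (D2, D4, D5, D6, D7, D8, D9, D10) are each worse than D3 on at least one objective.

D1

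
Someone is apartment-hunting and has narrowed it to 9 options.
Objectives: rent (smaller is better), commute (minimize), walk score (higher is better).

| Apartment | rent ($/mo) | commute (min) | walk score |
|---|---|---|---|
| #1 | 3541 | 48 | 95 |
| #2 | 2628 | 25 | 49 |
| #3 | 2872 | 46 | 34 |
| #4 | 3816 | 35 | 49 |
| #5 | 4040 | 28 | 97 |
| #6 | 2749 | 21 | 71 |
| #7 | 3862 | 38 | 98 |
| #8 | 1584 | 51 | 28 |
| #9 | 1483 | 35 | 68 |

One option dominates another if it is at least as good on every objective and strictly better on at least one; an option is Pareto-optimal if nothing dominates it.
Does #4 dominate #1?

No

#4 vs #1: #4 is worse on rent (3816 vs 3541), so it does not dominate #1.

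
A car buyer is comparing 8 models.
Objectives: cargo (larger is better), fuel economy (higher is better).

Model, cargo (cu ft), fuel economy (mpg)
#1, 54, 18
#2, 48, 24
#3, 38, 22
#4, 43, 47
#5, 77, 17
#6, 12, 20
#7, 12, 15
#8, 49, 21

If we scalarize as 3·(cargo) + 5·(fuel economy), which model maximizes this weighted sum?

#1: 3·54 + 5·18 = 252
#2: 3·48 + 5·24 = 264
#3: 3·38 + 5·22 = 224
#4: 3·43 + 5·47 = 364
#5: 3·77 + 5·17 = 316
#6: 3·12 + 5·20 = 136
#7: 3·12 + 5·15 = 111
#8: 3·49 + 5·21 = 252
Highest: #4 at 364.

#4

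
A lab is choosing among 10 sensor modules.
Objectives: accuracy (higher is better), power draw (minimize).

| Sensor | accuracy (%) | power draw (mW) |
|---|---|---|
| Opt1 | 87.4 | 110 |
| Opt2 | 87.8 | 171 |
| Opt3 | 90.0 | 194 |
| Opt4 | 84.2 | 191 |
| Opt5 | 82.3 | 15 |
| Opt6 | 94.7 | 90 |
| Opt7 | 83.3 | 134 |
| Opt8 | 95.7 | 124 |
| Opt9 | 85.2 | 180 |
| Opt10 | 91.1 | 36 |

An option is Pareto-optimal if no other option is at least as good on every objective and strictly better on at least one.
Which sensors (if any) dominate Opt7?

Opt1, Opt6, Opt8, Opt10

Opt1: accuracy 87.4≥83.3, power draw 110≤134 — dominates Opt7.
Opt6: accuracy 94.7≥83.3, power draw 90≤134 — dominates Opt7.
Opt8: accuracy 95.7≥83.3, power draw 124≤134 — dominates Opt7.
Opt10: accuracy 91.1≥83.3, power draw 36≤134 — dominates Opt7.
Others (Opt2, Opt3, Opt4, Opt5, Opt9) are each worse than Opt7 on at least one objective.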